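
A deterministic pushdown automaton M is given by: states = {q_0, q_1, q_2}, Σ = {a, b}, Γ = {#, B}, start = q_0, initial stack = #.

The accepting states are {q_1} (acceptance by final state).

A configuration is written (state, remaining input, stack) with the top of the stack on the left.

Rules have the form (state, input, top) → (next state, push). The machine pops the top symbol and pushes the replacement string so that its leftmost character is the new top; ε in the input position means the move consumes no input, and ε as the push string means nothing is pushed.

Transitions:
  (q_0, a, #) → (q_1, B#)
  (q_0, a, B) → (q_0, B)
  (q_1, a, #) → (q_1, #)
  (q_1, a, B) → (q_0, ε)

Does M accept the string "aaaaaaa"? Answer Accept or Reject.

(q_0, aaaaaaa, #) ⊢ (q_1, aaaaaa, B#) ⊢ (q_0, aaaaa, #) ⊢ (q_1, aaaa, B#) ⊢ (q_0, aaa, #) ⊢ (q_1, aa, B#) ⊢ (q_0, a, #) ⊢ (q_1, ε, B#)
All input consumed; state q_1 ∈ F.

Accept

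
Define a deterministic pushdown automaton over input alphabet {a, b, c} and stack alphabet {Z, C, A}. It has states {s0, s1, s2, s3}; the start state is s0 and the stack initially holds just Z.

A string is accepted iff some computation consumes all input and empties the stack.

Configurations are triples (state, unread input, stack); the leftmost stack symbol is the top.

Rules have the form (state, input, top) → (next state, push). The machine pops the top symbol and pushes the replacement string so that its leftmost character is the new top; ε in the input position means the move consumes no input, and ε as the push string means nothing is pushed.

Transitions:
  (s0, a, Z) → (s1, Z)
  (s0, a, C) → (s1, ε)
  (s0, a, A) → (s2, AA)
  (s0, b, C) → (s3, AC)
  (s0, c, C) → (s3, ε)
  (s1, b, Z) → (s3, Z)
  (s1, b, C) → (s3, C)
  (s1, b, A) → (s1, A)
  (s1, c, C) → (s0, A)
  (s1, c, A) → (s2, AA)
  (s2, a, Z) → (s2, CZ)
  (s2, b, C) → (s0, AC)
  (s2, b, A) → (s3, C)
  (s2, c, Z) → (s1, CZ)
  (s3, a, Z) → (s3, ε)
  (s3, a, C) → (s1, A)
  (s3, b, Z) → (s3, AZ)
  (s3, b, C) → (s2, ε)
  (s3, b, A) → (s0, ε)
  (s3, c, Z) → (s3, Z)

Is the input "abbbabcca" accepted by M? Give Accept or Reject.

(s0, abbbabcca, Z) ⊢ (s1, bbbabcca, Z) ⊢ (s3, bbabcca, Z) ⊢ (s3, babcca, AZ) ⊢ (s0, abcca, Z) ⊢ (s1, bcca, Z) ⊢ (s3, cca, Z) ⊢ (s3, ca, Z) ⊢ (s3, a, Z) ⊢ (s3, ε, ε)
All input consumed and the stack is empty.

Accept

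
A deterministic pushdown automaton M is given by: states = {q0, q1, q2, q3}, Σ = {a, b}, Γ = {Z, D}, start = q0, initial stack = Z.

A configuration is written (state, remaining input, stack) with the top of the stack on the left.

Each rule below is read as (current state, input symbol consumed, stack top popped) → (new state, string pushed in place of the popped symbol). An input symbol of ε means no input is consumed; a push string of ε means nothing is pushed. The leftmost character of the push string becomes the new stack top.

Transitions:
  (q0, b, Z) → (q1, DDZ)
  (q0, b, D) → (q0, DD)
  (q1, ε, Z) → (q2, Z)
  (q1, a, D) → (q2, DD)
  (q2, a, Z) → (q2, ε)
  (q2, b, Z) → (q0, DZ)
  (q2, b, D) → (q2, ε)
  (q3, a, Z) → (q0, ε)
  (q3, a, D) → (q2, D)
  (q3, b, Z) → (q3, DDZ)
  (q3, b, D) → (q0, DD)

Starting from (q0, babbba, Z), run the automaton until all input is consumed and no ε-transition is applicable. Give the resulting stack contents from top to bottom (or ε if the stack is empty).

ε

(q0, babbba, Z)
  read b, top Z: go to q1, push DDZ → (q1, abbba, DDZ)
  read a, top D: go to q2, push DD → (q2, bbba, DDDZ)
  read b, top D: go to q2, push ε → (q2, bba, DDZ)
  read b, top D: go to q2, push ε → (q2, ba, DZ)
  read b, top D: go to q2, push ε → (q2, a, Z)
  read a, top Z: go to q2, push ε → (q2, ε, ε)
All input consumed in state q2 with stack ε.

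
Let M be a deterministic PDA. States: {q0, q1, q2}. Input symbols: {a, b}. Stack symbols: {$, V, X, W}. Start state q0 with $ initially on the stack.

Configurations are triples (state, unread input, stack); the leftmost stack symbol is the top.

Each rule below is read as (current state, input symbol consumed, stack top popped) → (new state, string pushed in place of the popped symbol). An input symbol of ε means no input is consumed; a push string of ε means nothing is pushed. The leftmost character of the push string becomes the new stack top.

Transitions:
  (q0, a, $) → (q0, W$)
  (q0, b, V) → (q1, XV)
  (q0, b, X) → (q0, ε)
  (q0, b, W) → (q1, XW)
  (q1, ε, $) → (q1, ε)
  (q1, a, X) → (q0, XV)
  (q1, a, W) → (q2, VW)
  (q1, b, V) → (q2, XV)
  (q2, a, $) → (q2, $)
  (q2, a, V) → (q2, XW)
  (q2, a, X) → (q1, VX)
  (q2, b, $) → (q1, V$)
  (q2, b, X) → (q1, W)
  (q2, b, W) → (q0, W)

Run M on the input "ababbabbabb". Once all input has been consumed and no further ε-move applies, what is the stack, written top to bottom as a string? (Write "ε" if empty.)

(q0, ababbabbabb, $)
  read a, top $: go to q0, push W$ → (q0, babbabbabb, W$)
  read b, top W: go to q1, push XW → (q1, abbabbabb, XW$)
  read a, top X: go to q0, push XV → (q0, bbabbabb, XVW$)
  read b, top X: go to q0, push ε → (q0, babbabb, VW$)
  read b, top V: go to q1, push XV → (q1, abbabb, XVW$)
  read a, top X: go to q0, push XV → (q0, bbabb, XVVW$)
  read b, top X: go to q0, push ε → (q0, babb, VVW$)
  read b, top V: go to q1, push XV → (q1, abb, XVVW$)
  read a, top X: go to q0, push XV → (q0, bb, XVVVW$)
  read b, top X: go to q0, push ε → (q0, b, VVVW$)
  read b, top V: go to q1, push XV → (q1, ε, XVVVW$)
All input consumed in state q1 with stack XVVVW$.

XVVVW$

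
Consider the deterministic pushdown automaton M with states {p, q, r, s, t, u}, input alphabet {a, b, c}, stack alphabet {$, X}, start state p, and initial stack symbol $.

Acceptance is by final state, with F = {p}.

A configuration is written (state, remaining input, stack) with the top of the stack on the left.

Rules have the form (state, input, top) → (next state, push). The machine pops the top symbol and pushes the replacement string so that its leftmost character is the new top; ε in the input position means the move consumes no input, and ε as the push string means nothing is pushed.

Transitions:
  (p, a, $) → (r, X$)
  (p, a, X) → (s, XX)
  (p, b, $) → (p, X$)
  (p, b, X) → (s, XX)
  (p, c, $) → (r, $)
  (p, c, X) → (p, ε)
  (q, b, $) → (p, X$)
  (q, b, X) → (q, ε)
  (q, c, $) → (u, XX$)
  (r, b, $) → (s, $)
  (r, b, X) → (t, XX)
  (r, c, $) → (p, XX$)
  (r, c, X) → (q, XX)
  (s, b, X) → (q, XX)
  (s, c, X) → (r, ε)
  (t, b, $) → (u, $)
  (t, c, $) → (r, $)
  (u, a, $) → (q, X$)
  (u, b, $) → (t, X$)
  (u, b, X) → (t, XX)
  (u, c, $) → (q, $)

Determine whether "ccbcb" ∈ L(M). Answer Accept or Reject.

Reject

(p, ccbcb, $) ⊢ (r, cbcb, $) ⊢ (p, bcb, XX$) ⊢ (s, cb, XXX$) ⊢ (r, b, XX$) ⊢ (t, ε, XXX$)
All input consumed; state t ∉ F and no further ε-move applies.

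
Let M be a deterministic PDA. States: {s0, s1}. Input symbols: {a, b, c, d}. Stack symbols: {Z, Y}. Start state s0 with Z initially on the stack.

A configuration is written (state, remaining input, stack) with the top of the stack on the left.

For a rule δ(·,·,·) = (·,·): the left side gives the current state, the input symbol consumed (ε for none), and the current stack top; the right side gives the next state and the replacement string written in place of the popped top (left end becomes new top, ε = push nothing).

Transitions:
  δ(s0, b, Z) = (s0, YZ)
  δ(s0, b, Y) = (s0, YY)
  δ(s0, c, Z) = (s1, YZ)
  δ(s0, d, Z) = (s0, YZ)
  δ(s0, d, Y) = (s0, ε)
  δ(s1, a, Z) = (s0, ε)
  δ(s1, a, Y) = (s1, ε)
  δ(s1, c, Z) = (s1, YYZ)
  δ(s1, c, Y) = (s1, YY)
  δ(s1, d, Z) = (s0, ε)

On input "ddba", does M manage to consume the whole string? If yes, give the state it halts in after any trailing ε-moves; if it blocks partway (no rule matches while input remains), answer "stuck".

(s0, ddba, Z) ⊢ (s0, dba, YZ) ⊢ (s0, ba, Z) ⊢ (s0, a, YZ)
No transition for (s0, a, top Y); M blocks with input a remaining.

stuck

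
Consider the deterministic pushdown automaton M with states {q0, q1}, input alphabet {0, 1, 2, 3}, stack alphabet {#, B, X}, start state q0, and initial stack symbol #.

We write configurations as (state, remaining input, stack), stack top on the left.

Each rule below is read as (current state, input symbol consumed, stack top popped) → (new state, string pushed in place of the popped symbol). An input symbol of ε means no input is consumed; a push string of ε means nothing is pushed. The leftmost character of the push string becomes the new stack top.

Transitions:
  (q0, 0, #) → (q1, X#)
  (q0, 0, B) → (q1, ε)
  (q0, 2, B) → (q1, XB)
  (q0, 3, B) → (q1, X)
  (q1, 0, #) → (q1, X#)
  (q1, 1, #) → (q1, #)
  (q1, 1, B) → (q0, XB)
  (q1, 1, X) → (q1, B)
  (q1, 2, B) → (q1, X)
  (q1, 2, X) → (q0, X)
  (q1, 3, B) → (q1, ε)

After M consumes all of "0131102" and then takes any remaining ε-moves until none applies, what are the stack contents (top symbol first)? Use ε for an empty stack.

X#

(q0, 0131102, #)
  read 0, top #: go to q1, push X# → (q1, 131102, X#)
  read 1, top X: go to q1, push B → (q1, 31102, B#)
  read 3, top B: go to q1, push ε → (q1, 1102, #)
  read 1, top #: go to q1, push # → (q1, 102, #)
  read 1, top #: go to q1, push # → (q1, 02, #)
  read 0, top #: go to q1, push X# → (q1, 2, X#)
  read 2, top X: go to q0, push X → (q0, ε, X#)
All input consumed in state q0 with stack X#.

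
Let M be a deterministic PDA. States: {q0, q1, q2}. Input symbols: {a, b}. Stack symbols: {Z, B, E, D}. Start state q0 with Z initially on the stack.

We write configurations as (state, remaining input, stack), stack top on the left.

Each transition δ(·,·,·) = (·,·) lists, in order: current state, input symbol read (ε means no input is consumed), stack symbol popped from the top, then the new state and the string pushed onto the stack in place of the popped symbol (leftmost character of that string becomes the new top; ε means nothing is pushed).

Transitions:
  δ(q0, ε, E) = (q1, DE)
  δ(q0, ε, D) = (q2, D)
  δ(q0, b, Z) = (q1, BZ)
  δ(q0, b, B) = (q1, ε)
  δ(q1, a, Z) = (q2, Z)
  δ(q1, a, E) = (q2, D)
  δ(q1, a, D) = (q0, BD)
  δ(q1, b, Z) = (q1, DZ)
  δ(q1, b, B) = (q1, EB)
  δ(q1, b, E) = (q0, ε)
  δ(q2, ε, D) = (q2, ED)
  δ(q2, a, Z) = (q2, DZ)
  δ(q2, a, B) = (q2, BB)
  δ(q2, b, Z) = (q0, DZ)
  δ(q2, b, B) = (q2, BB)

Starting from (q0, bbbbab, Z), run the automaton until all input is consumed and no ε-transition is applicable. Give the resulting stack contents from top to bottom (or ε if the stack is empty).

EDZ

(q0, bbbbab, Z) ⊢ (q1, bbbab, BZ) ⊢ (q1, bbab, EBZ) ⊢ (q0, bab, BZ) ⊢ (q1, ab, Z) ⊢ (q2, b, Z) ⊢ (q0, ε, DZ) ⊢ (q2, ε, DZ) ⊢ (q2, ε, EDZ)
All input consumed in state q2 with stack EDZ.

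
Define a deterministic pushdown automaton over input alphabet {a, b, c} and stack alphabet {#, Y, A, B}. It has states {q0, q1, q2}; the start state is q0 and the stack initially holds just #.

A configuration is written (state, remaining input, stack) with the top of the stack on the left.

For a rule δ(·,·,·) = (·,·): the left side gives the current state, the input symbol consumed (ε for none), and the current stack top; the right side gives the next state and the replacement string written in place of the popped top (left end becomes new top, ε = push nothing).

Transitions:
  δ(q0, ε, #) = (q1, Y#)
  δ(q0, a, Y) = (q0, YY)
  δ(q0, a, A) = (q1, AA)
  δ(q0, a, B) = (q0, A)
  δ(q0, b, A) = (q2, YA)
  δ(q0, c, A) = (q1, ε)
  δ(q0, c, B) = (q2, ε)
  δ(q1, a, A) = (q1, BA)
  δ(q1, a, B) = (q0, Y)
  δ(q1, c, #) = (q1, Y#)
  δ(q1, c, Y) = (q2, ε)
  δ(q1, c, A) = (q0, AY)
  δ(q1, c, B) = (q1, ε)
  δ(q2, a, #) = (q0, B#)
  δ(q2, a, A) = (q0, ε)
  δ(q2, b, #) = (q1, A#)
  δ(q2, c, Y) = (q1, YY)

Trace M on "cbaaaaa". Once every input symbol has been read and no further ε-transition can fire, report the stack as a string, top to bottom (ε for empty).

YYYYA#

(q0, cbaaaaa, #)
  ε-move, top #: go to q1, push Y# → (q1, cbaaaaa, Y#)
  read c, top Y: go to q2, push ε → (q2, baaaaa, #)
  read b, top #: go to q1, push A# → (q1, aaaaa, A#)
  read a, top A: go to q1, push BA → (q1, aaaa, BA#)
  read a, top B: go to q0, push Y → (q0, aaa, YA#)
  read a, top Y: go to q0, push YY → (q0, aa, YYA#)
  read a, top Y: go to q0, push YY → (q0, a, YYYA#)
  read a, top Y: go to q0, push YY → (q0, ε, YYYYA#)
All input consumed in state q0 with stack YYYYA#.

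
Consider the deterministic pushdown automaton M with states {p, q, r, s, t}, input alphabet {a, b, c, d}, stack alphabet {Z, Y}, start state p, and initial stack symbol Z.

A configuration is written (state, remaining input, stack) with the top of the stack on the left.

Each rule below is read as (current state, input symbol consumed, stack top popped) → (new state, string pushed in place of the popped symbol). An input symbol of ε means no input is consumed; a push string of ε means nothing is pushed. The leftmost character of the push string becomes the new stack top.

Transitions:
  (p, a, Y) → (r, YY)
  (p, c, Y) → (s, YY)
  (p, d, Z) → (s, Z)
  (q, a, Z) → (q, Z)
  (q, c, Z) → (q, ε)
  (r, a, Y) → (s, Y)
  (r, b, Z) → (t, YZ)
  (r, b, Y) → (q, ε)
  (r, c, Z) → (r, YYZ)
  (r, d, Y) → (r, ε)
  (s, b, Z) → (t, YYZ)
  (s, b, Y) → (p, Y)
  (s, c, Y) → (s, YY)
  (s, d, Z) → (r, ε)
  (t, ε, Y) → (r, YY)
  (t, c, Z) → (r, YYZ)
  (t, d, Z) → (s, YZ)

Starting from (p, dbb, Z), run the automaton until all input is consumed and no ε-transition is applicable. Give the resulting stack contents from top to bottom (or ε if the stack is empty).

YYZ

(p, dbb, Z) ⊢ (s, bb, Z) ⊢ (t, b, YYZ) ⊢ (r, b, YYYZ) ⊢ (q, ε, YYZ)
All input consumed in state q with stack YYZ.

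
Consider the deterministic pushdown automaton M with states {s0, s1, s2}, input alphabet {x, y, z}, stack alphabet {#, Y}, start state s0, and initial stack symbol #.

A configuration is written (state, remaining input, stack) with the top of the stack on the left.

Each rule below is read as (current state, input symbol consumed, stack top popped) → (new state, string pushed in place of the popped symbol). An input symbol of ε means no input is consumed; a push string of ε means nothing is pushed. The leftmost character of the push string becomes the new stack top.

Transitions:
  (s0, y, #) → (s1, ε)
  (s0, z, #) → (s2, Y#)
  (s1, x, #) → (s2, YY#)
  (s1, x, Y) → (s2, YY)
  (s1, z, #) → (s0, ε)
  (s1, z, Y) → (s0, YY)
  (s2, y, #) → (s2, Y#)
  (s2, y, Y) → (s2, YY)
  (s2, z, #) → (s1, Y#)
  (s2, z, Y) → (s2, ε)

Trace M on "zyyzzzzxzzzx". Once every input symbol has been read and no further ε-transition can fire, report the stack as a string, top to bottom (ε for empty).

YY#

(s0, zyyzzzzxzzzx, #)
  read z, top #: go to s2, push Y# → (s2, yyzzzzxzzzx, Y#)
  read y, top Y: go to s2, push YY → (s2, yzzzzxzzzx, YY#)
  read y, top Y: go to s2, push YY → (s2, zzzzxzzzx, YYY#)
  read z, top Y: go to s2, push ε → (s2, zzzxzzzx, YY#)
  read z, top Y: go to s2, push ε → (s2, zzxzzzx, Y#)
  read z, top Y: go to s2, push ε → (s2, zxzzzx, #)
  read z, top #: go to s1, push Y# → (s1, xzzzx, Y#)
  read x, top Y: go to s2, push YY → (s2, zzzx, YY#)
  read z, top Y: go to s2, push ε → (s2, zzx, Y#)
  read z, top Y: go to s2, push ε → (s2, zx, #)
  read z, top #: go to s1, push Y# → (s1, x, Y#)
  read x, top Y: go to s2, push YY → (s2, ε, YY#)
All input consumed in state s2 with stack YY#.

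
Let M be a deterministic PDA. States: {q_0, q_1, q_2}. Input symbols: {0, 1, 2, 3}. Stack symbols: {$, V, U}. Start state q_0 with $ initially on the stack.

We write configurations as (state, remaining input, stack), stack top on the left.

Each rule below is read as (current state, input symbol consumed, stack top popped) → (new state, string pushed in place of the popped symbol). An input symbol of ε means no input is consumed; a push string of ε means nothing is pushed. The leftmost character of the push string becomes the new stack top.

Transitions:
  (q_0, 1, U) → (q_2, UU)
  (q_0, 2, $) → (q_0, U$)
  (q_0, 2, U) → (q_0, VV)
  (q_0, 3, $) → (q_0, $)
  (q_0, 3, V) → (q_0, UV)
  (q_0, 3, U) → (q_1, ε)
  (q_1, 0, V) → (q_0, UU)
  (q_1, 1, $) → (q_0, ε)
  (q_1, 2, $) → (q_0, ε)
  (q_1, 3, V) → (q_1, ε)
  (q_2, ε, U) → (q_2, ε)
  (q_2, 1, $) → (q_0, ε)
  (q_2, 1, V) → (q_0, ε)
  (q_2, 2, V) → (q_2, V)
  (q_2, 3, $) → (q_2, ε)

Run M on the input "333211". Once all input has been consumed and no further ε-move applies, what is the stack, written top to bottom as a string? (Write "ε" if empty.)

ε

(q_0, 333211, $)
  read 3, top $: go to q_0, push $ → (q_0, 33211, $)
  read 3, top $: go to q_0, push $ → (q_0, 3211, $)
  read 3, top $: go to q_0, push $ → (q_0, 211, $)
  read 2, top $: go to q_0, push U$ → (q_0, 11, U$)
  read 1, top U: go to q_2, push UU → (q_2, 1, UU$)
  ε-move, top U: go to q_2, push ε → (q_2, 1, U$)
  ε-move, top U: go to q_2, push ε → (q_2, 1, $)
  read 1, top $: go to q_0, push ε → (q_0, ε, ε)
All input consumed in state q_0 with stack ε.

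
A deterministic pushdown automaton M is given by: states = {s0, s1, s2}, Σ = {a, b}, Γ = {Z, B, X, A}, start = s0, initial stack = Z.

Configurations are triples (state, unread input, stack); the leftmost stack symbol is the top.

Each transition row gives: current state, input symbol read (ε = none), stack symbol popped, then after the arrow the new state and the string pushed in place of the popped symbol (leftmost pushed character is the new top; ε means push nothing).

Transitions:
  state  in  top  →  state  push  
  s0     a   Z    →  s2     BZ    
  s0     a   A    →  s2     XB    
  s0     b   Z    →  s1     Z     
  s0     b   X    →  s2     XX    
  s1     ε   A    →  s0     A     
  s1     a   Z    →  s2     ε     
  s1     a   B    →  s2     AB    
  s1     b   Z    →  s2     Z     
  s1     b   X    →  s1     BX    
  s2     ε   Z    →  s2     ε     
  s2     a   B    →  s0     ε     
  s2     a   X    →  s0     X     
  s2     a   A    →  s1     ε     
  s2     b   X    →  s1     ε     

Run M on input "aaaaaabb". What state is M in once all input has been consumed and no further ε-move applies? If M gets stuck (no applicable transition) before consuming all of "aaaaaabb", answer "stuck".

(s0, aaaaaabb, Z) ⊢ (s2, aaaaabb, BZ) ⊢ (s0, aaaabb, Z) ⊢ (s2, aaabb, BZ) ⊢ (s0, aabb, Z) ⊢ (s2, abb, BZ) ⊢ (s0, bb, Z) ⊢ (s1, b, Z) ⊢ (s2, ε, Z) ⊢ (s2, ε, ε)
All input consumed; M is in state s2.

s2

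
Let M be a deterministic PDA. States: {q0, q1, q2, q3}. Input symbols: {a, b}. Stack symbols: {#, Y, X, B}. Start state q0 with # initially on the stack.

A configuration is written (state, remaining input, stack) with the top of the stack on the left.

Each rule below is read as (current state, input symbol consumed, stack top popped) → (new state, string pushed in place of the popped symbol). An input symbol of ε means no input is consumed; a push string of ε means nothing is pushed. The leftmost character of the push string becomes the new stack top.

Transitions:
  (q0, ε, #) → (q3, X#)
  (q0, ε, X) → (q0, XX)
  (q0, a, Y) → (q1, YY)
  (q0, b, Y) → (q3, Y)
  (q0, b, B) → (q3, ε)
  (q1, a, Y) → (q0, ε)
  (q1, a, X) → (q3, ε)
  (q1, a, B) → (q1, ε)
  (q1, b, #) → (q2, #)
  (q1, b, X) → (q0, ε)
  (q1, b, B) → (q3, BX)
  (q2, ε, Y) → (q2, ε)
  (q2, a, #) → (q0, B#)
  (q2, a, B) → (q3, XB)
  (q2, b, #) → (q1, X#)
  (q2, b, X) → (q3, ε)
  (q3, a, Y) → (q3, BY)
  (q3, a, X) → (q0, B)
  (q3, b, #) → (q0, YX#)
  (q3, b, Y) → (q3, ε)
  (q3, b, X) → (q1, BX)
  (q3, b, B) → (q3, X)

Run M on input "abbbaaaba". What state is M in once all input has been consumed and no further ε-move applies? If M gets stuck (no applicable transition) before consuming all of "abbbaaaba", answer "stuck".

stuck

(q0, abbbaaaba, #)
  ε-move, top #: go to q3, push X# → (q3, abbbaaaba, X#)
  read a, top X: go to q0, push B → (q0, bbbaaaba, B#)
  read b, top B: go to q3, push ε → (q3, bbaaaba, #)
  read b, top #: go to q0, push YX# → (q0, baaaba, YX#)
  read b, top Y: go to q3, push Y → (q3, aaaba, YX#)
  read a, top Y: go to q3, push BY → (q3, aaba, BYX#)
No transition for (q3, a, top B); M blocks with input aaba remaining.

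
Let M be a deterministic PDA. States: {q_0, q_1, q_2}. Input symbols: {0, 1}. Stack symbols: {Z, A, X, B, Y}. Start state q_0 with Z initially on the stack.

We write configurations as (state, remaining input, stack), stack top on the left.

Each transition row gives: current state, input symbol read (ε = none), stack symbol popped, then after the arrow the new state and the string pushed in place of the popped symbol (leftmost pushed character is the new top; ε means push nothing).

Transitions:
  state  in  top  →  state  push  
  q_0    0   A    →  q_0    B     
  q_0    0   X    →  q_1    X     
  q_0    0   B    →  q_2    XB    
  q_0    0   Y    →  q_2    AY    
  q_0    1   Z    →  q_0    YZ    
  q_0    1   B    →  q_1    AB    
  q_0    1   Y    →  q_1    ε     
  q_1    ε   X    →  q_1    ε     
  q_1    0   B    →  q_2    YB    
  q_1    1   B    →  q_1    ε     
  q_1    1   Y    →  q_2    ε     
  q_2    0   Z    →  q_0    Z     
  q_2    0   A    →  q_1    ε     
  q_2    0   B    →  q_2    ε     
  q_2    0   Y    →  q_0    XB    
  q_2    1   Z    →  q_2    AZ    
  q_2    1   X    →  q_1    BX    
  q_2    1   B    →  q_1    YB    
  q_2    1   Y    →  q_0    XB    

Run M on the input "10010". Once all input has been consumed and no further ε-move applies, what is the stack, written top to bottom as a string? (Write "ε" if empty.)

Z

(q_0, 10010, Z)
  read 1, top Z: go to q_0, push YZ → (q_0, 0010, YZ)
  read 0, top Y: go to q_2, push AY → (q_2, 010, AYZ)
  read 0, top A: go to q_1, push ε → (q_1, 10, YZ)
  read 1, top Y: go to q_2, push ε → (q_2, 0, Z)
  read 0, top Z: go to q_0, push Z → (q_0, ε, Z)
All input consumed in state q_0 with stack Z.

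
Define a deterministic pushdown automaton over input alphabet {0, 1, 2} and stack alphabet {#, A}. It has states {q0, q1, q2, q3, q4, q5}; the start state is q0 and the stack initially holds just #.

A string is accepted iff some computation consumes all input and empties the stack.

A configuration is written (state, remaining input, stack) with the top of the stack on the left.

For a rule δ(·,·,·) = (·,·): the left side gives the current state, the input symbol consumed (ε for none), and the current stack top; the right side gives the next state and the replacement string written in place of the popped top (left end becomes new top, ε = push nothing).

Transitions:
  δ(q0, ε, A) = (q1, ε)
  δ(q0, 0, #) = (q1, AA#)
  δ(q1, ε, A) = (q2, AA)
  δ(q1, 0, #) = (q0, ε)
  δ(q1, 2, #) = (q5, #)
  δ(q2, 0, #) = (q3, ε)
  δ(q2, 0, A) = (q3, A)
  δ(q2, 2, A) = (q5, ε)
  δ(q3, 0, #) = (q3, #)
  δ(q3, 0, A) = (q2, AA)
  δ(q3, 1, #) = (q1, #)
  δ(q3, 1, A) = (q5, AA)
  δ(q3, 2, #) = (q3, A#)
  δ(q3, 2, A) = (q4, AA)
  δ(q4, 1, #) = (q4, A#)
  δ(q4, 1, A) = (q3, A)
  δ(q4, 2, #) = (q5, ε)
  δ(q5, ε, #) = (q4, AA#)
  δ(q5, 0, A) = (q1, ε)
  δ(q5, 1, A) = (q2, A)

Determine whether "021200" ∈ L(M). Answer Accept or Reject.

Accept

(q0, 021200, #)
  read 0, top #: go to q1, push AA# → (q1, 21200, AA#)
  ε-move, top A: go to q2, push AA → (q2, 21200, AAA#)
  read 2, top A: go to q5, push ε → (q5, 1200, AA#)
  read 1, top A: go to q2, push A → (q2, 200, AA#)
  read 2, top A: go to q5, push ε → (q5, 00, A#)
  read 0, top A: go to q1, push ε → (q1, 0, #)
  read 0, top #: go to q0, push ε → (q0, ε, ε)
All input consumed and the stack is empty.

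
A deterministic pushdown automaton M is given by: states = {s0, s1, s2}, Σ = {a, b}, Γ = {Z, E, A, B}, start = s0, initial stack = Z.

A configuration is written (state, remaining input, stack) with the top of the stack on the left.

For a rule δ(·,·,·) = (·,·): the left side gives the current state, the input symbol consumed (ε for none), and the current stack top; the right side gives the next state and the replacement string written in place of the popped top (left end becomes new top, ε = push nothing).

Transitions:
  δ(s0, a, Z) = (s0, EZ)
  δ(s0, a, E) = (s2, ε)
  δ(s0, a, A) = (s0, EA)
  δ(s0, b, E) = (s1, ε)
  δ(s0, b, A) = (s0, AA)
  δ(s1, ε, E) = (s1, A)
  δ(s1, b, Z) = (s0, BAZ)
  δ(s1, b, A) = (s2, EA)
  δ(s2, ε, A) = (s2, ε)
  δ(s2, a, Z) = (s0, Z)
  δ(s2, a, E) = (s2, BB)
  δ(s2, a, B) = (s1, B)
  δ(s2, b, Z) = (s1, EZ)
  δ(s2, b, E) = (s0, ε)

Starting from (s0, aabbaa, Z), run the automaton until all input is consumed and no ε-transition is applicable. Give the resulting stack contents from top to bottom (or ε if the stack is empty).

(s0, aabbaa, Z)
  read a, top Z: go to s0, push EZ → (s0, abbaa, EZ)
  read a, top E: go to s2, push ε → (s2, bbaa, Z)
  read b, top Z: go to s1, push EZ → (s1, baa, EZ)
  ε-move, top E: go to s1, push A → (s1, baa, AZ)
  read b, top A: go to s2, push EA → (s2, aa, EAZ)
  read a, top E: go to s2, push BB → (s2, a, BBAZ)
  read a, top B: go to s1, push B → (s1, ε, BBAZ)
All input consumed in state s1 with stack BBAZ.

BBAZ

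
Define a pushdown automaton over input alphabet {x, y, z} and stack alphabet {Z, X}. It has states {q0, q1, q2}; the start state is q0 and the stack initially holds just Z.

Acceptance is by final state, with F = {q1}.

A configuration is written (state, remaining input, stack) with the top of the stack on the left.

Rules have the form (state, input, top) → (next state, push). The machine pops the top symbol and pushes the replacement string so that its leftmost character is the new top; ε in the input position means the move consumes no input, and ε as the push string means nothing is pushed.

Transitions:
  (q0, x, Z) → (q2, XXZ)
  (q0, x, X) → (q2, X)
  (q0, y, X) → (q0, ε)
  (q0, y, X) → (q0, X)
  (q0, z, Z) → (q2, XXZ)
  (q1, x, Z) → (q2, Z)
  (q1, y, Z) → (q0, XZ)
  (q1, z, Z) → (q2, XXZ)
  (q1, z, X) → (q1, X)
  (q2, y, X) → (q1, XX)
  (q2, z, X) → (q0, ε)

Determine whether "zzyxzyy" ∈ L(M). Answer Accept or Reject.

No computation consumes all input and reaches a final state.

Reject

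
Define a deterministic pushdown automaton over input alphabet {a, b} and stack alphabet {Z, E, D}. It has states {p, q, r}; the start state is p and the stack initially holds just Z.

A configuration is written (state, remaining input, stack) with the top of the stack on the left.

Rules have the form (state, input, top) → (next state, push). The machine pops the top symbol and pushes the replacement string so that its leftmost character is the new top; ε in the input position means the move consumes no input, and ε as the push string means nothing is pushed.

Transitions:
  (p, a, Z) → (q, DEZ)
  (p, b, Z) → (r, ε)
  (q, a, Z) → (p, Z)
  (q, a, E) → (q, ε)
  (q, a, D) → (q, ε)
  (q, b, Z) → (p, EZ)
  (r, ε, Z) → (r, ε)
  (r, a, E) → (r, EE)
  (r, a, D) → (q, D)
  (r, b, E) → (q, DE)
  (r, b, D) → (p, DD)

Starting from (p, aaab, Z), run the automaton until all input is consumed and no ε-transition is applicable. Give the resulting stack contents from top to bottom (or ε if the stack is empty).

EZ

(p, aaab, Z)
  read a, top Z: go to q, push DEZ → (q, aab, DEZ)
  read a, top D: go to q, push ε → (q, ab, EZ)
  read a, top E: go to q, push ε → (q, b, Z)
  read b, top Z: go to p, push EZ → (p, ε, EZ)
All input consumed in state p with stack EZ.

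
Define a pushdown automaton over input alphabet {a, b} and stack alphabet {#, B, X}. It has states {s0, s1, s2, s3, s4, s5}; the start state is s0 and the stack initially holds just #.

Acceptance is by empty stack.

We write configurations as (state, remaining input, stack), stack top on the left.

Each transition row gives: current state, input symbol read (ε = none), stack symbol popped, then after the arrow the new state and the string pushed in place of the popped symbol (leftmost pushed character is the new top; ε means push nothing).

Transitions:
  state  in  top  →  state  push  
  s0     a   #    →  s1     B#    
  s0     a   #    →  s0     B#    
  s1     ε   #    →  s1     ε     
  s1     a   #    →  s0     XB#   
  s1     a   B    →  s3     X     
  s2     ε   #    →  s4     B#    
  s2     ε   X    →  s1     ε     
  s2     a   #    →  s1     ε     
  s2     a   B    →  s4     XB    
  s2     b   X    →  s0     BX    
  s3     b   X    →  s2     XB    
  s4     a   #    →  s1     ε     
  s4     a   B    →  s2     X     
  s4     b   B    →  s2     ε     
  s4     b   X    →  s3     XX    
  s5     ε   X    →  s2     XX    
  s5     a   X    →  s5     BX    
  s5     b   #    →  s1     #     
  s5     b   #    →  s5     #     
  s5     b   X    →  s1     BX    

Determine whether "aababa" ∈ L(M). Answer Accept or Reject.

Reject

No computation consumes all input and empties the stack.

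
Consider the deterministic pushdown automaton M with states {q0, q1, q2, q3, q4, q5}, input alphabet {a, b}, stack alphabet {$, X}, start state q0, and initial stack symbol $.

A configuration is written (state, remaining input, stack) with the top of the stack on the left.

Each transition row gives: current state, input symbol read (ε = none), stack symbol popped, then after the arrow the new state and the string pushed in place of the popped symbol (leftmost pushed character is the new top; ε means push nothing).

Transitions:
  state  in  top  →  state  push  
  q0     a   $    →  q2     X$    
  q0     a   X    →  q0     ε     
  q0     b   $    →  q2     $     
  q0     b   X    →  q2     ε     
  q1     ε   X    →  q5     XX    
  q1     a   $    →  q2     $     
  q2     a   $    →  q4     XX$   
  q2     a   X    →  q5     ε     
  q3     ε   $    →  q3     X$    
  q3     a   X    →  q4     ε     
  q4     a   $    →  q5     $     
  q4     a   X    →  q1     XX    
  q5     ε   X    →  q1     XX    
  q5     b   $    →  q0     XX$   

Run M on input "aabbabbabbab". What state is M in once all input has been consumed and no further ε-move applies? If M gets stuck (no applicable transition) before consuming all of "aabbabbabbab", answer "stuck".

(q0, aabbabbabbab, $) ⊢ (q2, abbabbabbab, X$) ⊢ (q5, bbabbabbab, $) ⊢ (q0, babbabbab, XX$) ⊢ (q2, abbabbab, X$) ⊢ (q5, bbabbab, $) ⊢ (q0, babbab, XX$) ⊢ (q2, abbab, X$) ⊢ (q5, bbab, $) ⊢ (q0, bab, XX$) ⊢ (q2, ab, X$) ⊢ (q5, b, $) ⊢ (q0, ε, XX$)
All input consumed; M is in state q0.

q0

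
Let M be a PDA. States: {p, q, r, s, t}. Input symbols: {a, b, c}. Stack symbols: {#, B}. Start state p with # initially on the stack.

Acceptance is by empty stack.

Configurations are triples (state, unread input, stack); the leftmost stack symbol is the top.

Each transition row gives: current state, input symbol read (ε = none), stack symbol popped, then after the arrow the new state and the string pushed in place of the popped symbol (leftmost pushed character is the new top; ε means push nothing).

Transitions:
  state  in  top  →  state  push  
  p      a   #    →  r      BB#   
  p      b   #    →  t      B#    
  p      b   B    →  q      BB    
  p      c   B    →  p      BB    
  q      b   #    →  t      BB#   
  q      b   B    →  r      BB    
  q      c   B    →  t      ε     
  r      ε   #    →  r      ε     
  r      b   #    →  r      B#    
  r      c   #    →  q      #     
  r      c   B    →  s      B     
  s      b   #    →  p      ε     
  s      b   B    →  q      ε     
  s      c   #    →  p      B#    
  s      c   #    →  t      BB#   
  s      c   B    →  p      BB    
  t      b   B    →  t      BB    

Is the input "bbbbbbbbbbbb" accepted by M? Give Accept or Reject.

Reject

No computation consumes all input and empties the stack.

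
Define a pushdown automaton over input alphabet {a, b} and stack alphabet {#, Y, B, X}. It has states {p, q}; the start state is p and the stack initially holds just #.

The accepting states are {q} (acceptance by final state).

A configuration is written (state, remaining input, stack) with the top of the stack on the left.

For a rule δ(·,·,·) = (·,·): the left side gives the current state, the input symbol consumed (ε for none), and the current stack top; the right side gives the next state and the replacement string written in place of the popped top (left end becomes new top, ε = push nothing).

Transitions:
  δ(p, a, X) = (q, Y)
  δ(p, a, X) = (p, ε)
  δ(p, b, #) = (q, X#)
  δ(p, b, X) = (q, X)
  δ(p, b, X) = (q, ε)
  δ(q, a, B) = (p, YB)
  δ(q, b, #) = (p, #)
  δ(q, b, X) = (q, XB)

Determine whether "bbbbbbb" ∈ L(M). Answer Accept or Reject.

Accept

One accepting computation: (p, bbbbbbb, #) ⊢ (q, bbbbbb, X#) ⊢ (q, bbbbb, XB#) ⊢ (q, bbbb, XBB#) ⊢ (q, bbb, XBBB#) ⊢ (q, bb, XBBBB#) ⊢ (q, b, XBBBBB#) ⊢ (q, ε, XBBBBBB#)
All input consumed and state q ∈ F.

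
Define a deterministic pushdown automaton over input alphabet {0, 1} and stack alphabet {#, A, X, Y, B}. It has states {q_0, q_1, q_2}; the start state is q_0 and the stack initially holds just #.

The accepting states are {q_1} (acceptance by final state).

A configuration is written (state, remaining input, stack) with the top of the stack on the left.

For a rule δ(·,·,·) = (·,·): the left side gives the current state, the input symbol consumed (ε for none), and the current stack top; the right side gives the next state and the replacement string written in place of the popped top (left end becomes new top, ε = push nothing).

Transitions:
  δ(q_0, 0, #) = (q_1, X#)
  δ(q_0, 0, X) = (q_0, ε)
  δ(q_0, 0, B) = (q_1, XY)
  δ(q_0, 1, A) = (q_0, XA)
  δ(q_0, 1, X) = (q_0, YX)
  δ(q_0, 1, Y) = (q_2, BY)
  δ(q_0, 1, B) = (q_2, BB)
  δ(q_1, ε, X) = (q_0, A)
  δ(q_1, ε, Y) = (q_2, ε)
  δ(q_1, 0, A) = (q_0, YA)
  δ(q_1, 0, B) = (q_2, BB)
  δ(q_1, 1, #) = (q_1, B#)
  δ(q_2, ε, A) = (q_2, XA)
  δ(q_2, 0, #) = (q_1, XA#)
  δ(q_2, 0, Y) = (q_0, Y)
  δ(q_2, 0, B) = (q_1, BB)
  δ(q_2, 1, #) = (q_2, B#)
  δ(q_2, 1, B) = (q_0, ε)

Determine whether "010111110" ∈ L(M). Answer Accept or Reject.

Accept

(q_0, 010111110, #)
  read 0, top #: go to q_1, push X# → (q_1, 10111110, X#)
  ε-move, top X: go to q_0, push A → (q_0, 10111110, A#)
  read 1, top A: go to q_0, push XA → (q_0, 0111110, XA#)
  read 0, top X: go to q_0, push ε → (q_0, 111110, A#)
  read 1, top A: go to q_0, push XA → (q_0, 11110, XA#)
  read 1, top X: go to q_0, push YX → (q_0, 1110, YXA#)
  read 1, top Y: go to q_2, push BY → (q_2, 110, BYXA#)
  read 1, top B: go to q_0, push ε → (q_0, 10, YXA#)
  read 1, top Y: go to q_2, push BY → (q_2, 0, BYXA#)
  read 0, top B: go to q_1, push BB → (q_1, ε, BBYXA#)
All input consumed; state q_1 ∈ F.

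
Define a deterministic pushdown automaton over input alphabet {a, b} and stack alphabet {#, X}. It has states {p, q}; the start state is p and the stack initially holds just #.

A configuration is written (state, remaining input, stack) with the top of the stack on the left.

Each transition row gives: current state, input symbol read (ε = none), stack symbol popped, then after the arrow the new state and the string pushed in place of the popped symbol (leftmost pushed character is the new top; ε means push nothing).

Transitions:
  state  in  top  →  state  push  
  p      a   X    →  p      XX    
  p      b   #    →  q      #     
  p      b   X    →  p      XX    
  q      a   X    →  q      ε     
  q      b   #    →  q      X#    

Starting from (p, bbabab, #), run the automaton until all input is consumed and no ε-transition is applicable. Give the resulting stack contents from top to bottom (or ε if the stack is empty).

X#

(p, bbabab, #) ⊢ (q, babab, #) ⊢ (q, abab, X#) ⊢ (q, bab, #) ⊢ (q, ab, X#) ⊢ (q, b, #) ⊢ (q, ε, X#)
All input consumed in state q with stack X#.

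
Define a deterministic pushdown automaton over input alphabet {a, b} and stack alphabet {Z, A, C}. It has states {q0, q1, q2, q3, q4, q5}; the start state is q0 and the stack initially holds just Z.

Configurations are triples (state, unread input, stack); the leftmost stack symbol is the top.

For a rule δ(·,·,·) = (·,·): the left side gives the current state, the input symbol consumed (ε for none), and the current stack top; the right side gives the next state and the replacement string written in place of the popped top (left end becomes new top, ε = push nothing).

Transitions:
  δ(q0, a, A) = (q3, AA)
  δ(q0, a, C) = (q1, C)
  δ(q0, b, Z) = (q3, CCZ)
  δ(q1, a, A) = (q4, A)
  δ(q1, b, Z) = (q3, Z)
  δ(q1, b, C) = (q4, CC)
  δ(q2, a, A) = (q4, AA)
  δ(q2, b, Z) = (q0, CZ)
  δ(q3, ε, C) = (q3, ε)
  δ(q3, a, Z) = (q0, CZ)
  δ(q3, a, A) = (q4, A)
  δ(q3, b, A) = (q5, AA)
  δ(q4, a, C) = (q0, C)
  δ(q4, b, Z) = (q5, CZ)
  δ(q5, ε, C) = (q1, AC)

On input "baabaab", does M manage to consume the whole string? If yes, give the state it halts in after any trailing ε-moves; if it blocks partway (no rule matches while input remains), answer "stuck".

q4

(q0, baabaab, Z)
  read b, top Z: go to q3, push CCZ → (q3, aabaab, CCZ)
  ε-move, top C: go to q3, push ε → (q3, aabaab, CZ)
  ε-move, top C: go to q3, push ε → (q3, aabaab, Z)
  read a, top Z: go to q0, push CZ → (q0, abaab, CZ)
  read a, top C: go to q1, push C → (q1, baab, CZ)
  read b, top C: go to q4, push CC → (q4, aab, CCZ)
  read a, top C: go to q0, push C → (q0, ab, CCZ)
  read a, top C: go to q1, push C → (q1, b, CCZ)
  read b, top C: go to q4, push CC → (q4, ε, CCCZ)
All input consumed; M is in state q4.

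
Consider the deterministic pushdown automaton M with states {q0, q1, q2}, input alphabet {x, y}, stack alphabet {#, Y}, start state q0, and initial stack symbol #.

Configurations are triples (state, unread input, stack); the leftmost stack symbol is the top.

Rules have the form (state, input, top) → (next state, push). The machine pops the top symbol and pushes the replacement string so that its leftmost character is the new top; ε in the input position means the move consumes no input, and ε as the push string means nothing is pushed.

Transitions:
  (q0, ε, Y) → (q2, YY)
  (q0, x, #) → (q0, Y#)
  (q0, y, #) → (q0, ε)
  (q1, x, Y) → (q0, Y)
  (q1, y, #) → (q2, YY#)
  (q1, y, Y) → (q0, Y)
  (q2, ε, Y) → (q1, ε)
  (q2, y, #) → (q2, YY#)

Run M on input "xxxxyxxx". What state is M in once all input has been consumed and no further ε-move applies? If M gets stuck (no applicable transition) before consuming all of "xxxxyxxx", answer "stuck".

(q0, xxxxyxxx, #)
  read x, top #: go to q0, push Y# → (q0, xxxyxxx, Y#)
  ε-move, top Y: go to q2, push YY → (q2, xxxyxxx, YY#)
  ε-move, top Y: go to q1, push ε → (q1, xxxyxxx, Y#)
  read x, top Y: go to q0, push Y → (q0, xxyxxx, Y#)
  ε-move, top Y: go to q2, push YY → (q2, xxyxxx, YY#)
  ε-move, top Y: go to q1, push ε → (q1, xxyxxx, Y#)
  read x, top Y: go to q0, push Y → (q0, xyxxx, Y#)
  ε-move, top Y: go to q2, push YY → (q2, xyxxx, YY#)
  ε-move, top Y: go to q1, push ε → (q1, xyxxx, Y#)
  read x, top Y: go to q0, push Y → (q0, yxxx, Y#)
  ε-move, top Y: go to q2, push YY → (q2, yxxx, YY#)
  ε-move, top Y: go to q1, push ε → (q1, yxxx, Y#)
  read y, top Y: go to q0, push Y → (q0, xxx, Y#)
  ε-move, top Y: go to q2, push YY → (q2, xxx, YY#)
  ε-move, top Y: go to q1, push ε → (q1, xxx, Y#)
  read x, top Y: go to q0, push Y → (q0, xx, Y#)
  ε-move, top Y: go to q2, push YY → (q2, xx, YY#)
  ε-move, top Y: go to q1, push ε → (q1, xx, Y#)
  read x, top Y: go to q0, push Y → (q0, x, Y#)
  ε-move, top Y: go to q2, push YY → (q2, x, YY#)
  ε-move, top Y: go to q1, push ε → (q1, x, Y#)
  read x, top Y: go to q0, push Y → (q0, ε, Y#)
  ε-move, top Y: go to q2, push YY → (q2, ε, YY#)
  ε-move, top Y: go to q1, push ε → (q1, ε, Y#)
All input consumed; M is in state q1.

q1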